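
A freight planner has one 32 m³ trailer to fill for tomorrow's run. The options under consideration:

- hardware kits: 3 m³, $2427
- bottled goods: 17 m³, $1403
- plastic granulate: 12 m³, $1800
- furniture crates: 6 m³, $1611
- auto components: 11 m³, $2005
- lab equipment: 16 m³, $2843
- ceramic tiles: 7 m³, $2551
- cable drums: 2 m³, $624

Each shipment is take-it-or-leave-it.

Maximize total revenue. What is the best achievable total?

Density check — hardware kits 809.00, ceramic tiles 364.43, cable drums 312.00, furniture crates 268.50 are the best per m³.
Filling by ratio: hardware kits + furniture crates + auto components + ceramic tiles + cable drums for 9218, with 3 m³ left unused.
Replace auto components and cable drums with lab equipment: the trade gains 214 net, giving 9432 at 32 m³.

9432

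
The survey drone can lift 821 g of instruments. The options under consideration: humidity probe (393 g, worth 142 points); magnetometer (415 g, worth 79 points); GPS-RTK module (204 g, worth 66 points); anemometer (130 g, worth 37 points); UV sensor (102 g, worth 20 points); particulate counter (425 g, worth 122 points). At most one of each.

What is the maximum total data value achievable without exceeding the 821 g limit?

The ratio heuristic lands on humidity probe + GPS-RTK module + anemometer (245) but leaves 94 g idle.
Dropping GPS-RTK module and anemometer frees 334 g; slotting in particulate counter (425 g) lifts the total to 264 at 818 g.
Every other selection either busts 821 g or fails to beat 264.

264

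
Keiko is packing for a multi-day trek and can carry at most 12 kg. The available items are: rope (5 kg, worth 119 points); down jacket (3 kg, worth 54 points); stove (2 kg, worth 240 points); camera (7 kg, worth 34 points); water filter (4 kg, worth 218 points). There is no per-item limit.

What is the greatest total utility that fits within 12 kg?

6×stove uses 12 of the 12 kg and totals 1440.
Nothing else within 12 kg beats 1440.

1440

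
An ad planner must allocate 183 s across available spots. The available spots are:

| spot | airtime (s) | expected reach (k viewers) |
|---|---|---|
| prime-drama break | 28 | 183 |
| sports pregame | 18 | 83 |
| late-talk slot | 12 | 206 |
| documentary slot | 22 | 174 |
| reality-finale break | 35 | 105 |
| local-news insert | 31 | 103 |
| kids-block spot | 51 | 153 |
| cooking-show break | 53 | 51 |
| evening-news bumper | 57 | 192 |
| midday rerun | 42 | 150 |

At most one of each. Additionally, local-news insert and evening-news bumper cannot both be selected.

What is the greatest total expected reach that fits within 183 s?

Prime-drama break + sports pregame + late-talk slot + documentary slot + evening-news bumper + midday rerun uses 179 of the 183 s and totals 988.
Next best is prime-drama break + sports pregame + late-talk slot + documentary slot + kids-block spot + midday rerun at 949 (173 s) — short by 39.

988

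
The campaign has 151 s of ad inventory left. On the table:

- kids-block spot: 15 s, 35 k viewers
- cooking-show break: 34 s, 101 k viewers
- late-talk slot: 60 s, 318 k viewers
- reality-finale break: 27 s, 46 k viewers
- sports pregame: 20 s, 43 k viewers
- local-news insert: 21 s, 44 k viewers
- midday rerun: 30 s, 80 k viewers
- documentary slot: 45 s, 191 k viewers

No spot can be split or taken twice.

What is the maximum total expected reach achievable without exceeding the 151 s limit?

Density check — late-talk slot 5.30, documentary slot 4.24, cooking-show break 2.97, midday rerun 2.67 are the best per s.
Greedy by ratio would take cooking-show break + late-talk slot + documentary slot: 139 s used, total 610.
Dropping cooking-show break frees 34 s; slotting in kids-block spot + midday rerun (45 s) lifts the total to 624 at 150 s.

624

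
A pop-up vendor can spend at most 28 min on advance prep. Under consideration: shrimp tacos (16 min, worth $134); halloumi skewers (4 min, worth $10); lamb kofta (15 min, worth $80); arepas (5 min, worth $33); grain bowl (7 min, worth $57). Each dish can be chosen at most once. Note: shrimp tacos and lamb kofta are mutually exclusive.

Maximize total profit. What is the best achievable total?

Taking shrimp tacos + arepas + grain bowl: 28 min used, 224 in profit.
An exhaustive check of the 32 subsets confirms 224.

224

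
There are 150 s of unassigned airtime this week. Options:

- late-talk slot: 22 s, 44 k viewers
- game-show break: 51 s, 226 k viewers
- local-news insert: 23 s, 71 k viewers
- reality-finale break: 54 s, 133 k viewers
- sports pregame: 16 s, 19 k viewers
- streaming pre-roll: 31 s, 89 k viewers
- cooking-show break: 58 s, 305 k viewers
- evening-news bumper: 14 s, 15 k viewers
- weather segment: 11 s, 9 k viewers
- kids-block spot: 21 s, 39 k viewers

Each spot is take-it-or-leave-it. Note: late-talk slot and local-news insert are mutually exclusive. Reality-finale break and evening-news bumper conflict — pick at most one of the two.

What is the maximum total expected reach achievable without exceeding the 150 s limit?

Best packing: game-show break + local-news insert + sports pregame + cooking-show break — 148 s, 621 total.
Next best is game-show break + streaming pre-roll + cooking-show break at 620 (140 s) — short by 1.

621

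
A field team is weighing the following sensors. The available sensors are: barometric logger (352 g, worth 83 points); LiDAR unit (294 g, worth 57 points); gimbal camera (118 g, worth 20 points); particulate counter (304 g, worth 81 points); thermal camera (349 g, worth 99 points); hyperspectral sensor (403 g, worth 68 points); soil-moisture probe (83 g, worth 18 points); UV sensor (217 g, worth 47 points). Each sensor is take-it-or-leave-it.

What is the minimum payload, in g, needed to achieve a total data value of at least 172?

653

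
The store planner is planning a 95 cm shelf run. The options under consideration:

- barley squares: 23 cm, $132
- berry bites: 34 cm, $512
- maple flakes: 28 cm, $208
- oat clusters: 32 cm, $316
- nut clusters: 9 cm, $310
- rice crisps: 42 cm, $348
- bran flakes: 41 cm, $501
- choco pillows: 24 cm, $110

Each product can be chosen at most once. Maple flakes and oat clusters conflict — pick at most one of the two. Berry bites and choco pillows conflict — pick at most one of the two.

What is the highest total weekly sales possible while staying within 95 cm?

Density check — nut clusters 34.44, berry bites 15.06, bran flakes 12.22 are the best per cm.
The ratio ordering already packs tightly: berry bites + nut clusters + bran flakes, 84 cm, 1323.
No other feasible combination exceeds 1323.

1323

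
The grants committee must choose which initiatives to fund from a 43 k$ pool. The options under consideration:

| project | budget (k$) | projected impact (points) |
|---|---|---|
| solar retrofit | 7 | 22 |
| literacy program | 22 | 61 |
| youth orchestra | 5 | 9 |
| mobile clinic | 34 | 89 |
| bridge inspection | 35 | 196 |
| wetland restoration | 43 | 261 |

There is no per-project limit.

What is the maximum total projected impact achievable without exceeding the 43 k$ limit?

261

The ratio ordering already packs tightly: wetland restoration, 43 k$, 261.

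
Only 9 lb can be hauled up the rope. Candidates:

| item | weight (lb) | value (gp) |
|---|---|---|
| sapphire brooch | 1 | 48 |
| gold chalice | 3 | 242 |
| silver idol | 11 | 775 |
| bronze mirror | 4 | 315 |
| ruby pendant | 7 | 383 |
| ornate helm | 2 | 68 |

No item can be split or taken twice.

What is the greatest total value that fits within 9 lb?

By value per lb: gold chalice 80.67, bronze mirror 78.75, silver idol 70.45 lead.
A density-first pass picks sapphire brooch + gold chalice + bronze mirror — 605 at 8 lb.
Dropping sapphire brooch frees 1 lb; slotting in ornate helm (2 lb) lifts the total to 625 at 9 lb.

625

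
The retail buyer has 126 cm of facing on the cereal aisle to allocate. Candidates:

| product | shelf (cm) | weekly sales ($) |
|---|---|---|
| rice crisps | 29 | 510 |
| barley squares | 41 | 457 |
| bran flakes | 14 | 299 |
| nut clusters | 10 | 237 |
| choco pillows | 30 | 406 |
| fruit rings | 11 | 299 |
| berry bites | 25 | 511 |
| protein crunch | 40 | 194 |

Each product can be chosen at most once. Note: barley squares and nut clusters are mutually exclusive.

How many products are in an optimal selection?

6

Optimal total is 2262.
One optimal bundle: rice crisps + bran flakes + nut clusters + choco pillows + fruit rings + berry bites (119 cm).
Every optimal selection uses 6 products.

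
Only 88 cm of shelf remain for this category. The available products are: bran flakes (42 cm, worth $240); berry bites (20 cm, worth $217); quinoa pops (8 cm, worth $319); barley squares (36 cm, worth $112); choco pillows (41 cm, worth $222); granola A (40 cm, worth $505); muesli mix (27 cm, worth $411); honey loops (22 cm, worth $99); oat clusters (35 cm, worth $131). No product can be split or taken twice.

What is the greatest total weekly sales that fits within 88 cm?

1235

Taking quinoa pops + granola A + muesli mix: 75 cm used, 1235 in weekly sales.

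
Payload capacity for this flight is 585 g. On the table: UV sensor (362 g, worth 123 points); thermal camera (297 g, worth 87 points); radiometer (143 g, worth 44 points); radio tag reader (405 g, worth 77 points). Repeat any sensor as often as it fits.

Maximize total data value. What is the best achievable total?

Greedy by ratio would take UV sensor + radiometer: 505 g used, total 167.
The 362 g tied up in UV sensor is better spent on 3×radiometer — total rises to 176 (572 g).

176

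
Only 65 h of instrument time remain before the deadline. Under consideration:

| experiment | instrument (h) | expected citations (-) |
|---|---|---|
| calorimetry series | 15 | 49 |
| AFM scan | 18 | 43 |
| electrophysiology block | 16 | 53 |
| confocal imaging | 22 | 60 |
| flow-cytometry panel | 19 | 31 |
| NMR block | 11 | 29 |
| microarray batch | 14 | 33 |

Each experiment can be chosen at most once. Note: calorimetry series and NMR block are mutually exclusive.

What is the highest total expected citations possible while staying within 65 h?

Taking calorimetry series + AFM scan + electrophysiology block + microarray batch: 63 h used, 178 in expected citations.

178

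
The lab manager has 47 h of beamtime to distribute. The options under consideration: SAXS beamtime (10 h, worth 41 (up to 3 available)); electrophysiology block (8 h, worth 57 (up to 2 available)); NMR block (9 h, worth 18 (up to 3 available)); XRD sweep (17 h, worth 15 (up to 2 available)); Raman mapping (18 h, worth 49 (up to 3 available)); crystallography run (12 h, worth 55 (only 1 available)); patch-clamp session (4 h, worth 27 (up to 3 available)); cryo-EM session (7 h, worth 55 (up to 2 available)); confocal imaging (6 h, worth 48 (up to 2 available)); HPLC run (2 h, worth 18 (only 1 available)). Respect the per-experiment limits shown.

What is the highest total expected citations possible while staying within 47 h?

The ratio heuristic lands on 2×electrophysiology block + 2×cryo-EM session + 2×confocal imaging + HPLC run (338) but leaves 3 h idle.
Dropping HPLC run frees 2 h; slotting in patch-clamp session (4 h) lifts the total to 347 at 46 h.

347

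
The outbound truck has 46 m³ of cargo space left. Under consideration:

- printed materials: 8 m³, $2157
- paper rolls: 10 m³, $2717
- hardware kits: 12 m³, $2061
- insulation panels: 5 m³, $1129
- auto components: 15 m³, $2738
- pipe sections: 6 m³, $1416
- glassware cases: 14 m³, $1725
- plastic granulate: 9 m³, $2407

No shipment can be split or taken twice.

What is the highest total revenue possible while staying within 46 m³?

10758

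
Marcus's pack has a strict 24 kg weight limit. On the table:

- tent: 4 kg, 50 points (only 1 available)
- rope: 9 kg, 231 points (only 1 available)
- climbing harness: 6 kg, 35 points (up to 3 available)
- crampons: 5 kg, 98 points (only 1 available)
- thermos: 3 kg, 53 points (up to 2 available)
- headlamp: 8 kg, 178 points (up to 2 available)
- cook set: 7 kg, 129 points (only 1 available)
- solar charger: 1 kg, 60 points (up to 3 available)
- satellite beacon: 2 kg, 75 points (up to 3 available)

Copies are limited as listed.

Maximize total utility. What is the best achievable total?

A density-first pass picks rope + crampons + 3×solar charger + 3×satellite beacon — 734 at 23 kg.
Dropping crampons frees 5 kg; slotting in 2×thermos (6 kg) lifts the total to 742 at 24 kg.
No other feasible combination exceeds 742.

742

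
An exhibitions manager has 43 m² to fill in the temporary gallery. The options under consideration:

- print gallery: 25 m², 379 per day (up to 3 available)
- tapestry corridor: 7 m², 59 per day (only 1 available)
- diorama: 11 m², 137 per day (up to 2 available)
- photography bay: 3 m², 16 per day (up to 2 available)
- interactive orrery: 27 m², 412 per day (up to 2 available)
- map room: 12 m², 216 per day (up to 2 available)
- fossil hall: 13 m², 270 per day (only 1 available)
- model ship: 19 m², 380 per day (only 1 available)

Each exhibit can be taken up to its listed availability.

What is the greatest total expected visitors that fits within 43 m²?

812

Ranking by ratio (expected visitors/m²): fossil hall 20.77, model ship 20.00, map room 18.00.
Taking the top-ratio exhibits first gives diorama + fossil hall + model ship for 787 (43 m²).
Dropping diorama and fossil hall frees 24 m²; slotting in 2×map room (24 m²) lifts the total to 812 at 43 m².
Every other selection either busts 43 m² or exceeds an availability limit or fails to beat 812.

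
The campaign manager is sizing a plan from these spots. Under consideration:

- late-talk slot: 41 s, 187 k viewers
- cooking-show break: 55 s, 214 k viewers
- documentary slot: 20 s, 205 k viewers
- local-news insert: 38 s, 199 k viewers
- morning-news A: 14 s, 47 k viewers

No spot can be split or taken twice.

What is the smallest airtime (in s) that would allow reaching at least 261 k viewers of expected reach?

58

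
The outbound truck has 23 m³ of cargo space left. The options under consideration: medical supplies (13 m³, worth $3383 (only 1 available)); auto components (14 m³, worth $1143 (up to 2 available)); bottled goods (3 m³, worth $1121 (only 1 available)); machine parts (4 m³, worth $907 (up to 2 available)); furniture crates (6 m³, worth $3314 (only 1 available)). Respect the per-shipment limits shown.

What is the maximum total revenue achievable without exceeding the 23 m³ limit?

7818

Ranking by ratio (revenue/m³): furniture crates 552.33, bottled goods 373.67, medical supplies 260.23.
Medical supplies + bottled goods + furniture crates uses 22 of the 23 m³ and totals 7818.
That's the maximum — no swap from here does better than 7818.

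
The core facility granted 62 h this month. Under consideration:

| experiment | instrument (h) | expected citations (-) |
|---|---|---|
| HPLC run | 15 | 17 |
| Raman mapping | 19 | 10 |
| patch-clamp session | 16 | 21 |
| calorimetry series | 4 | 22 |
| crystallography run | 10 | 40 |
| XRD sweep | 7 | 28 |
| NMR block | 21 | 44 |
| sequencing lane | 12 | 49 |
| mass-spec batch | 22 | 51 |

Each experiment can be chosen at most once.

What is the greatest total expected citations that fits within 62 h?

190

Calorimetry series + crystallography run + XRD sweep + sequencing lane + mass-spec batch uses 55 of the 62 h and totals 190.
No other feasible combination exceeds 190.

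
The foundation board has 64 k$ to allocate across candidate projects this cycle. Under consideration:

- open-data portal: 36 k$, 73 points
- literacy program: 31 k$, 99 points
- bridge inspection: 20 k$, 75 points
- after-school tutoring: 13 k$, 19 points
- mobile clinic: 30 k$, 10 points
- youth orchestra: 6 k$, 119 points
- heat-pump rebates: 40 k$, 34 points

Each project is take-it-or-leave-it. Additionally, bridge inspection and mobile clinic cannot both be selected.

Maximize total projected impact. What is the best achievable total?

Literacy program + bridge inspection + youth orchestra uses 57 of the 64 k$ and totals 293.
Nothing else feasible within 64 k$ beats 293.

293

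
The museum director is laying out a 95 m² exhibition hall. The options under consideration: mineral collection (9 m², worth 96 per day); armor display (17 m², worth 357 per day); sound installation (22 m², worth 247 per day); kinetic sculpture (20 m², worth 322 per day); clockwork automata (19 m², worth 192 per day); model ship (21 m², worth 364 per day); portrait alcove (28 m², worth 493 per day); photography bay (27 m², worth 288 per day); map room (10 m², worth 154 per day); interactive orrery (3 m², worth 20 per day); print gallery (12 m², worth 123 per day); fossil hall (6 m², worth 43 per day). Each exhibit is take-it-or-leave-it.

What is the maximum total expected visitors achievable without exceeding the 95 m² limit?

1632

Density check — armor display 21.00, portrait alcove 17.61, model ship 17.33, kinetic sculpture 16.10 are the best per m².
Best packing: mineral collection + armor display + kinetic sculpture + model ship + portrait alcove — 95 m², 1632 total.
No other feasible combination exceeds 1632.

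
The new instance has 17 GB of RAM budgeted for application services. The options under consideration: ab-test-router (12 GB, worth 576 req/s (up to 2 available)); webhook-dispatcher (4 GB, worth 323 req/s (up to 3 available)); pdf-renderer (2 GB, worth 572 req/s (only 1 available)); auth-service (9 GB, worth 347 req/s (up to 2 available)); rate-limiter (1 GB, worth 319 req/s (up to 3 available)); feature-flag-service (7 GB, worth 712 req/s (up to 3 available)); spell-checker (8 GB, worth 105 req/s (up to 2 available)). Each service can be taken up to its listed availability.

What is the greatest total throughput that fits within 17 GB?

Density check — rate-limiter 319.00, pdf-renderer 286.00, feature-flag-service 101.71 are the best per GB.
Taking webhook-dispatcher + pdf-renderer + 3×rate-limiter + feature-flag-service: 16 GB used, 2564 in throughput.
That's the maximum — no swap from here does better than 2564.

2564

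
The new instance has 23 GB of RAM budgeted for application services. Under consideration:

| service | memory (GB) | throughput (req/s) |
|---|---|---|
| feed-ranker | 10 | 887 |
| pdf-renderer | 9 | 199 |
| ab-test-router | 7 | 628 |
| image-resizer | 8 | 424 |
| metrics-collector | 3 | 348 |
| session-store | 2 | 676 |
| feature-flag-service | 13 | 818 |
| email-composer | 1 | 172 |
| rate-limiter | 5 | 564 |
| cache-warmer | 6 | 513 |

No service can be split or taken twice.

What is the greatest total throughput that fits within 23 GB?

2729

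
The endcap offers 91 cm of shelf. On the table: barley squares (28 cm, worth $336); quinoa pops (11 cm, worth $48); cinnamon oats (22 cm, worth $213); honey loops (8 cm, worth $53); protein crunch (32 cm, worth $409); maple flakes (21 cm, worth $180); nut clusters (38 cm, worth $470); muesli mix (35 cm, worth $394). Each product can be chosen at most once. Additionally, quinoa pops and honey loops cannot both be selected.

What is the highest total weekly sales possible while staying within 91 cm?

1059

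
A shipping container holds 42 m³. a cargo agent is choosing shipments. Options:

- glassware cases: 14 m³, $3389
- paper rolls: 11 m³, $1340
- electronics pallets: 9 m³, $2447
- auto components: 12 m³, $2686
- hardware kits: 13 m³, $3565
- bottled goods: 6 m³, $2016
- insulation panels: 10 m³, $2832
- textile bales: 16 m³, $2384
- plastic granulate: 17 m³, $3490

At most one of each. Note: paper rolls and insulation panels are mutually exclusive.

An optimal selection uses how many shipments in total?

4

Optimal total is 11417.
glassware cases + electronics pallets + hardware kits + bottled goods hits 11417 at 42 m³.
Any selection reaching 11417 contains exactly 4 shipments.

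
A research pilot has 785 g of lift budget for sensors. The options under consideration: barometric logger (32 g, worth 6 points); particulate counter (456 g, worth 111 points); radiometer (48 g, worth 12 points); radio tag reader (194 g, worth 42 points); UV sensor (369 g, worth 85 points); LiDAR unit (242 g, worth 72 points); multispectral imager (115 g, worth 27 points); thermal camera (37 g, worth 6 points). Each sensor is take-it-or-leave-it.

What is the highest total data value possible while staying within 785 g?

201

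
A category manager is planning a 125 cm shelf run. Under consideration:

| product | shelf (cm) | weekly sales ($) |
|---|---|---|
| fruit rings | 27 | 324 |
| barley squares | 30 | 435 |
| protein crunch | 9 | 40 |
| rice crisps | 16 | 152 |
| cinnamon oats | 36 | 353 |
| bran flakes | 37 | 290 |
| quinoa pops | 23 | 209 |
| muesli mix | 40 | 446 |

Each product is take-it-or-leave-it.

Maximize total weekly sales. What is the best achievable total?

Density check — barley squares 14.50, fruit rings 12.00, muesli mix 11.15, cinnamon oats 9.81 are the best per cm.
Filling by ratio: fruit rings + barley squares + protein crunch + rice crisps + muesli mix for 1397, with 3 cm left unused.
The 25 cm tied up in protein crunch and rice crisps is better spent on quinoa pops — total rises to 1414 (120 cm).
No other feasible combination exceeds 1414.

1414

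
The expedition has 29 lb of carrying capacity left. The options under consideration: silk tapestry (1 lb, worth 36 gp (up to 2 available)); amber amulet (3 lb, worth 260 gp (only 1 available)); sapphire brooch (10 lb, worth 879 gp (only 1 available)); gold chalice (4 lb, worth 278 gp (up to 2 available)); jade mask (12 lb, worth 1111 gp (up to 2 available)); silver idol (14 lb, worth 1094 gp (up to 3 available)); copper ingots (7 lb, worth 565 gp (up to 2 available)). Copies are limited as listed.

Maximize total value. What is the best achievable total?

2555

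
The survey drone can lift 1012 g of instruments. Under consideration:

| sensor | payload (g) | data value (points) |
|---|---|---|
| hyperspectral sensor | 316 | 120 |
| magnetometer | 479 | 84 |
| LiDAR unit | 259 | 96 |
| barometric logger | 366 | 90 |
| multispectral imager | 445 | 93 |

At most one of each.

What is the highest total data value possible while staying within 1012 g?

The ratio ordering already packs tightly: hyperspectral sensor + LiDAR unit + barometric logger, 941 g, 306.

306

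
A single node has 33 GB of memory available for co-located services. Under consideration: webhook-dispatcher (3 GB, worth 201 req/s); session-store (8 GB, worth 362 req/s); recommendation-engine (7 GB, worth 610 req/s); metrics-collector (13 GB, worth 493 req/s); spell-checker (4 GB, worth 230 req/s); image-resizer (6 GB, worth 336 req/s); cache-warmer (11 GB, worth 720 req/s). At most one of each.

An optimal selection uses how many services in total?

Best achievable throughput is 2123.
webhook-dispatcher + session-store + recommendation-engine + spell-checker + cache-warmer hits 2123 at 33 GB.
All optima have 5 services.

5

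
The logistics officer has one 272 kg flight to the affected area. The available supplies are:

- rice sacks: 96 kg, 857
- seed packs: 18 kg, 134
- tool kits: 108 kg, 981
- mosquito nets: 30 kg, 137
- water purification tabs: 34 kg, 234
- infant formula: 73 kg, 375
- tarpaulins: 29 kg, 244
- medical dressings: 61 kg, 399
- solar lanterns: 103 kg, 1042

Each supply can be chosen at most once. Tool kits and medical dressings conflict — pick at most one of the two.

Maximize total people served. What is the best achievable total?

Ranking by ratio (people served/kg): solar lanterns 10.12, tool kits 9.08, rice sacks 8.93.
The ratio heuristic lands on seed packs + tool kits + tarpaulins + solar lanterns (2401) but leaves 14 kg idle.
The 18 kg tied up in seed packs is better spent on mosquito nets — total rises to 2404 (270 kg).
Every other selection either busts 272 kg or breaks a pairing rule or fails to beat 2404.

2404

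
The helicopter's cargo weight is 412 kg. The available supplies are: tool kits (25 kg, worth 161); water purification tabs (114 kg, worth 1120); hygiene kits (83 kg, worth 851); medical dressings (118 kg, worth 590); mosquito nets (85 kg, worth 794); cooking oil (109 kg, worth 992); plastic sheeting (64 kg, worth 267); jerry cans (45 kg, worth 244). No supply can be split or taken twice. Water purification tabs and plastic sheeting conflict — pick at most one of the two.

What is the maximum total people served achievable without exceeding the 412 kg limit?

3757

Density check — hygiene kits 10.25, water purification tabs 9.82, mosquito nets 9.34 are the best per kg.
Best packing: water purification tabs + hygiene kits + mosquito nets + cooking oil — 391 kg, 3757 total.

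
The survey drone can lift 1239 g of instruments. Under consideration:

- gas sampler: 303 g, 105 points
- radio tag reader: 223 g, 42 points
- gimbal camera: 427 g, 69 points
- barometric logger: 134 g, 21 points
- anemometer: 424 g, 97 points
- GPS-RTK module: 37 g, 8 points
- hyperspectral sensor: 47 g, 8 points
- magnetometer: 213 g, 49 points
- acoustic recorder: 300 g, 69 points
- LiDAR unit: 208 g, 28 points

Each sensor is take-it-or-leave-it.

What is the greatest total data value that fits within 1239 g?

301

Greedy by ratio would take gas sampler + radio tag reader + GPS-RTK module + hyperspectral sensor + magnetometer + acoustic recorder: 1123 g used, total 281.
The 347 g tied up in hyperspectral sensor and acoustic recorder is better spent on anemometer — total rises to 301 (1200 g).
An exhaustive check of the 1024 subsets confirms 301.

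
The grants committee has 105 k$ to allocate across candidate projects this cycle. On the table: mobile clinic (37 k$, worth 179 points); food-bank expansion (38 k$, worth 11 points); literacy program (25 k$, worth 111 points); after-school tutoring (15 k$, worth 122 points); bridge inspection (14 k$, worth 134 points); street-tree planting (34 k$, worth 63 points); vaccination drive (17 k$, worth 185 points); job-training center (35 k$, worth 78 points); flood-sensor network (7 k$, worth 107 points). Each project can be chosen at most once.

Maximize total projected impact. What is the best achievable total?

727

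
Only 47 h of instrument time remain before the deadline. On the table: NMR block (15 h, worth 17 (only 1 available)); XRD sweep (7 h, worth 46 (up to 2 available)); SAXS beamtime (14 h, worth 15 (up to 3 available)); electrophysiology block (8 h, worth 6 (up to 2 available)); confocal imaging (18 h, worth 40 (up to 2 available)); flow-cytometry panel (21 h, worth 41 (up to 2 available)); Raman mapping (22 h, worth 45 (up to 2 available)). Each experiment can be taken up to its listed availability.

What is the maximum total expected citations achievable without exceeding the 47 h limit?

NMR block + 2×XRD sweep + confocal imaging uses 47 of the 47 h and totals 149.

149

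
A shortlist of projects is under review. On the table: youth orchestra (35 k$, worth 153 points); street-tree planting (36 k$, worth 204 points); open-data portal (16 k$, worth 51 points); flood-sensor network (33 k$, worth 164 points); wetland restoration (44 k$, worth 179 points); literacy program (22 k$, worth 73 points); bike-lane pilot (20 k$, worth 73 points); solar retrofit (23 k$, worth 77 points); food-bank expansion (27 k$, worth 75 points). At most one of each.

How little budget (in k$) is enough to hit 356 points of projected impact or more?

69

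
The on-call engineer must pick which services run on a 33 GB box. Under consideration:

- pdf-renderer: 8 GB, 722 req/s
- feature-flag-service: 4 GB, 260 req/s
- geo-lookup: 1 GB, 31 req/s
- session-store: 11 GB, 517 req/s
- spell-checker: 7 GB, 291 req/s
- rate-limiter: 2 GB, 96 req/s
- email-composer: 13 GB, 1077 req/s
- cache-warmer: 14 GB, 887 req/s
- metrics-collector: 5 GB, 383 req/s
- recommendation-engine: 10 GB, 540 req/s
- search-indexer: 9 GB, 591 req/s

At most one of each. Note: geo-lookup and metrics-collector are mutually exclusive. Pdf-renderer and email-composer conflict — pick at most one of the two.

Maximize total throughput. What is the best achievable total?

By throughput per GB: pdf-renderer 90.25, email-composer 82.85, metrics-collector 76.60 lead.
Taking feature-flag-service + rate-limiter + email-composer + metrics-collector + search-indexer: 33 GB used, 2407 in throughput.
An exhaustive check of the 2048 subsets confirms 2407.

2407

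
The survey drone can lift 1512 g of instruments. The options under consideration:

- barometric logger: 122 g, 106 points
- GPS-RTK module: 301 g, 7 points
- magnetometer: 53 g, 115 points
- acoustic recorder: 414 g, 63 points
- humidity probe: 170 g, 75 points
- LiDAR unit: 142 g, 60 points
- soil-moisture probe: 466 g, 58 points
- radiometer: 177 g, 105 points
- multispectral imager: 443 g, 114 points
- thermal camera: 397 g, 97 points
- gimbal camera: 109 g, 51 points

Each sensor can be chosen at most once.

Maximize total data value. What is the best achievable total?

A density-first pass picks barometric logger + magnetometer + humidity probe + LiDAR unit + radiometer + multispectral imager + gimbal camera — 626 at 1216 g.
The 109 g tied up in gimbal camera is better spent on thermal camera — total rises to 672 (1504 g).
No other feasible combination exceeds 672.

672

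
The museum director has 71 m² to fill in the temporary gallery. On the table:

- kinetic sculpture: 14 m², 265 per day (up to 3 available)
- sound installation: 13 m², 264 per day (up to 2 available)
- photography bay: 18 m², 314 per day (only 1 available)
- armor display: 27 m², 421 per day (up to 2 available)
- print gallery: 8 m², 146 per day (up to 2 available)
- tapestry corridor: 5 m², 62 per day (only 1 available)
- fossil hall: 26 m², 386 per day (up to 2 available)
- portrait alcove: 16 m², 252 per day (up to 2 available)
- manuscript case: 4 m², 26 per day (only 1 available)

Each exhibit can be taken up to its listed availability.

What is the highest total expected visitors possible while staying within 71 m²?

1351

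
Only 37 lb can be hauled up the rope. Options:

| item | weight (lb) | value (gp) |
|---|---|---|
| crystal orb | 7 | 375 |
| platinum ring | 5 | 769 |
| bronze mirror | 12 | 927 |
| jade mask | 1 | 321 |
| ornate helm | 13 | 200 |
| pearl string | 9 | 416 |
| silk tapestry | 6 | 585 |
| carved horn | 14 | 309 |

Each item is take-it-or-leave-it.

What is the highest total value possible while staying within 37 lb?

3018

Filling by ratio: crystal orb + platinum ring + bronze mirror + jade mask + silk tapestry for 2977, with 6 lb left unused.
Dropping crystal orb frees 7 lb; slotting in pearl string (9 lb) lifts the total to 3018 at 33 lb.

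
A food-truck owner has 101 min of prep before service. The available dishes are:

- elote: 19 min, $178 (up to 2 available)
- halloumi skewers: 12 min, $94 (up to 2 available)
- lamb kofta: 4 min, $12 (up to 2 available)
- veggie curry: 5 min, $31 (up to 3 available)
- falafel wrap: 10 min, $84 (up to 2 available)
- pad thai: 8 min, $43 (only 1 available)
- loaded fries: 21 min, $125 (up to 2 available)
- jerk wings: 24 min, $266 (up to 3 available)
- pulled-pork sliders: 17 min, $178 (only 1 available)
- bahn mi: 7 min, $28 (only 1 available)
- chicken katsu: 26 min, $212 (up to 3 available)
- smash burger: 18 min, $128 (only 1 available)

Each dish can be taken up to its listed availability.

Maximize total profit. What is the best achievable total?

A density-first pass picks falafel wrap + 3×jerk wings + pulled-pork sliders — 1060 at 99 min.
Replace falafel wrap with halloumi skewers: the trade gains 10 net, giving 1070 at 101 min.

1070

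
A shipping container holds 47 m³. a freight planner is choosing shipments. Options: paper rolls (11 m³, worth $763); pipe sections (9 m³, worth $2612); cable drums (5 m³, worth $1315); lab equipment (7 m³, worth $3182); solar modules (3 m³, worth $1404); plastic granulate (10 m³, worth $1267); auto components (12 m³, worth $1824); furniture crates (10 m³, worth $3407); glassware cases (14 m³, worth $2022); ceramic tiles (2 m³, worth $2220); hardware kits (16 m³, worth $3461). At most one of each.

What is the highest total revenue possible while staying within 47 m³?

Density check — ceramic tiles 1110.00, solar modules 468.00, lab equipment 454.57 are the best per m³.
A density-first pass picks pipe sections + cable drums + lab equipment + solar modules + plastic granulate + furniture crates + ceramic tiles — 15407 at 46 m³.
The 15 m³ tied up in cable drums and plastic granulate is better spent on hardware kits — total rises to 16286 (47 m³).
Runner-up pipe sections + cable drums + lab equipment + solar modules + plastic granulate + furniture crates + ceramic tiles tops out at 15407.

16286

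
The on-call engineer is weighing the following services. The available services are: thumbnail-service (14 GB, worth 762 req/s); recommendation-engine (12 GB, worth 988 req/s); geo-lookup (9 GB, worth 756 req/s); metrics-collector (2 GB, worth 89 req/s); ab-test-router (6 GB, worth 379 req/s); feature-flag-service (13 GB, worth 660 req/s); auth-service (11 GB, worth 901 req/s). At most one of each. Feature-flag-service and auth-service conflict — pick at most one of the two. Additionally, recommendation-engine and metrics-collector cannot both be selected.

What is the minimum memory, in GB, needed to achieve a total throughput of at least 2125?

Look for the lowest-memory combination reaching 2125.
geo-lookup + metrics-collector + ab-test-router + auth-service reaches 2125 using 28 GB.
No combination under 28 GB hits 2125.

28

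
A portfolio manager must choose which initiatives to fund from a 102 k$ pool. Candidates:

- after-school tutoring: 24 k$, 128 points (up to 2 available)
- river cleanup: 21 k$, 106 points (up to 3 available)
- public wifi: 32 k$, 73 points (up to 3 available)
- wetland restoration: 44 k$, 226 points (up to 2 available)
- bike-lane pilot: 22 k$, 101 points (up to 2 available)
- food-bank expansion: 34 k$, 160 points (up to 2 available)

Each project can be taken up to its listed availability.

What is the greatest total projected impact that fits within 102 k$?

514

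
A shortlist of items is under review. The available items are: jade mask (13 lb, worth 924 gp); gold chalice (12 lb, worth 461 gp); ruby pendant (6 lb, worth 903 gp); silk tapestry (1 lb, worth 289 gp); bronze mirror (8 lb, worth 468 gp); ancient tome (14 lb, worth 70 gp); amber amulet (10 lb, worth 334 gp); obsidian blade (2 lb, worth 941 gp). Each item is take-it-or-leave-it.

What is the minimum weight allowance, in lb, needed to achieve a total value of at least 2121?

9

Look for the lowest-weight combination reaching 2121.
Taking ruby pendant + silk tapestry + obsidian blade gives 2133 (≥ 2121) for 9 lb.
Any bundle with less than 9 lb falls short of 2121.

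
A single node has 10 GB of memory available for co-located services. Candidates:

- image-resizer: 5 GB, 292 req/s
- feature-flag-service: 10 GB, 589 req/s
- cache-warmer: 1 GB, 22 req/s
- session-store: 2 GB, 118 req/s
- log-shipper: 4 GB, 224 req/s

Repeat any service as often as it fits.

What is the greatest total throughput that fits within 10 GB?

Ranking by ratio (throughput/GB): session-store 59.00, feature-flag-service 58.90, image-resizer 58.40.
5×session-store uses 10 of the 10 GB and totals 590.
That's the maximum — no swap from here does better than 590.

590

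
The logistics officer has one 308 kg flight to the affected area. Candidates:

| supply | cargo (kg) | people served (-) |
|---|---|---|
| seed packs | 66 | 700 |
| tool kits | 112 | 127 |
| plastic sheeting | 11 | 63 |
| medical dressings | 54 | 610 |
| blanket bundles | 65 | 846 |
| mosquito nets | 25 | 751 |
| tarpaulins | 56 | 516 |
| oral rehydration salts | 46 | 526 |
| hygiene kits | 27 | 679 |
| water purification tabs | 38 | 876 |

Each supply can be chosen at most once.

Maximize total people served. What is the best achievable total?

Greedy by ratio would take plastic sheeting + medical dressings + blanket bundles + mosquito nets + oral rehydration salts + hygiene kits + water purification tabs: 266 kg used, total 4351.
The 46 kg tied up in oral rehydration salts is better spent on seed packs — total rises to 4525 (286 kg).
Every other selection either busts 308 kg or fails to beat 4525.

4525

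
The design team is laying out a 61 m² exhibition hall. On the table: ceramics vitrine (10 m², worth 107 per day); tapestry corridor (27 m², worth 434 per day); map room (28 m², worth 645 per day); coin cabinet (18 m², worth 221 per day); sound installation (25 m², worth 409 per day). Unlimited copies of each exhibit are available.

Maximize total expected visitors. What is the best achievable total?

1290

Density check — map room 23.04, sound installation 16.36, tapestry corridor 16.07, coin cabinet 12.28 are the best per m².
The ratio ordering already packs tightly: 2×map room, 56 m², 1290.
No other feasible combination exceeds 1290.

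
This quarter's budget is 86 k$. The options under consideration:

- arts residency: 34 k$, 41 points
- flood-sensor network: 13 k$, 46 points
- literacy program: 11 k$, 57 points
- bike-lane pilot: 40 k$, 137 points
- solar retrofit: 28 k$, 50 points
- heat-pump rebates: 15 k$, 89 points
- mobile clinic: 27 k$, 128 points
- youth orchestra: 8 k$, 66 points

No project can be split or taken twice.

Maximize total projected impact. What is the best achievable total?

388

Taking the top-ratio projects first gives flood-sensor network + literacy program + heat-pump rebates + mobile clinic + youth orchestra for 386 (74 k$).
Dropping flood-sensor network and heat-pump rebates frees 28 k$; slotting in bike-lane pilot (40 k$) lifts the total to 388 at 86 k$.
Nothing else within 86 k$ beats 388.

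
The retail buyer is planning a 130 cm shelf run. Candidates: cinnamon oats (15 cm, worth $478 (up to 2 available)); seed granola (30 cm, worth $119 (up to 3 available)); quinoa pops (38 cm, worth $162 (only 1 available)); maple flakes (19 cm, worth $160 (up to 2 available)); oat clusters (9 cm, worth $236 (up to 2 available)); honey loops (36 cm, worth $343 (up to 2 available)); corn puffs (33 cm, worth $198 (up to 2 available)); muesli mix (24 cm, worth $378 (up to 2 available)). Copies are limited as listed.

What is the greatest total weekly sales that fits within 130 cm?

2382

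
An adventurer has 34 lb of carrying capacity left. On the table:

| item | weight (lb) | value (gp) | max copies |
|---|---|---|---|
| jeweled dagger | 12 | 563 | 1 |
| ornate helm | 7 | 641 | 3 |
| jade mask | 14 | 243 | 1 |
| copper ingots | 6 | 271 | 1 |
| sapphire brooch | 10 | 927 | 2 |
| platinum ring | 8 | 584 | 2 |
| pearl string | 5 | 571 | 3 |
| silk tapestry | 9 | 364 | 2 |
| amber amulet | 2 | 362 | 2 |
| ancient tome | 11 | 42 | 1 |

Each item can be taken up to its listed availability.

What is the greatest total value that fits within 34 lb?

Taking the top-ratio items first gives sapphire brooch + 3×pearl string + 2×amber amulet for 3364 (29 lb).
The 5 lb tied up in pearl string is better spent on sapphire brooch — total rises to 3720 (34 lb).
Every other selection either busts 34 lb or exceeds an availability limit or fails to beat 3720.

3720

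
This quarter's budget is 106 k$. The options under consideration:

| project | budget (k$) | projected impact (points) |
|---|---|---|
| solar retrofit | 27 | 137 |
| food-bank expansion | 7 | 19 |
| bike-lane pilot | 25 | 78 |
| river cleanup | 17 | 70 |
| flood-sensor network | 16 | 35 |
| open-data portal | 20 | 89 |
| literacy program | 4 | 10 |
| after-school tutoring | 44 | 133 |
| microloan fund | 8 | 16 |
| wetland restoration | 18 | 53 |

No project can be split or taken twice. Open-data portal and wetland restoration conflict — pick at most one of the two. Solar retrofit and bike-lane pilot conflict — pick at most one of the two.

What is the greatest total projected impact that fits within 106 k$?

Taking solar retrofit + food-bank expansion + open-data portal + after-school tutoring + microloan fund: 106 k$ used, 394 in projected impact.
The closest alternative, solar retrofit + river cleanup + after-school tutoring + wetland restoration, reaches only 393.

394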